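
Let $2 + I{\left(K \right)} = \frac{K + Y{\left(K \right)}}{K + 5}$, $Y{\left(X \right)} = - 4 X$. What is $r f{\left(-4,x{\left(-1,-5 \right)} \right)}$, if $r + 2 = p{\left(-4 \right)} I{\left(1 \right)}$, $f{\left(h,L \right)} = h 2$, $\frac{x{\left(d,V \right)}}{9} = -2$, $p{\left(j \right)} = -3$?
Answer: $-44$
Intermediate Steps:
$x{\left(d,V \right)} = -18$ ($x{\left(d,V \right)} = 9 \left(-2\right) = -18$)
$f{\left(h,L \right)} = 2 h$
$I{\left(K \right)} = -2 - \frac{3 K}{5 + K}$ ($I{\left(K \right)} = -2 + \frac{K - 4 K}{K + 5} = -2 + \frac{\left(-3\right) K}{5 + K} = -2 - \frac{3 K}{5 + K}$)
$r = \frac{11}{2}$ ($r = -2 - 3 \frac{5 \left(-2 - 1\right)}{5 + 1} = -2 - 3 \frac{5 \left(-2 - 1\right)}{6} = -2 - 3 \cdot 5 \cdot \frac{1}{6} \left(-3\right) = -2 - - \frac{15}{2} = -2 + \frac{15}{2} = \frac{11}{2} \approx 5.5$)
$r f{\left(-4,x{\left(-1,-5 \right)} \right)} = \frac{11 \cdot 2 \left(-4\right)}{2} = \frac{11}{2} \left(-8\right) = -44$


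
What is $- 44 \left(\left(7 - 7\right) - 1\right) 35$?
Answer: $1540$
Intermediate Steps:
$- 44 \left(\left(7 - 7\right) - 1\right) 35 = - 44 \left(0 - 1\right) 35 = \left(-44\right) \left(-1\right) 35 = 44 \cdot 35 = 1540$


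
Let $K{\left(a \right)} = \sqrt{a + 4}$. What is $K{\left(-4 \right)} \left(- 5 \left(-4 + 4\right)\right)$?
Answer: $0$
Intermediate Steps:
$K{\left(a \right)} = \sqrt{4 + a}$
$K{\left(-4 \right)} \left(- 5 \left(-4 + 4\right)\right) = \sqrt{4 - 4} \left(- 5 \left(-4 + 4\right)\right) = \sqrt{0} \left(\left(-5\right) 0\right) = 0 \cdot 0 = 0$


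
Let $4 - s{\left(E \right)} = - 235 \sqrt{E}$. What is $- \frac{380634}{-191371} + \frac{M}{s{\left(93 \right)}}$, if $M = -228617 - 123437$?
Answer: $\frac{2224393290442}{982864041239} - \frac{82732690 \sqrt{93}}{5135909} \approx -153.08$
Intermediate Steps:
$s{\left(E \right)} = 4 + 235 \sqrt{E}$ ($s{\left(E \right)} = 4 - - 235 \sqrt{E} = 4 + 235 \sqrt{E}$)
$M = -352054$ ($M = -228617 - 123437 = -352054$)
$- \frac{380634}{-191371} + \frac{M}{s{\left(93 \right)}} = - \frac{380634}{-191371} - \frac{352054}{4 + 235 \sqrt{93}} = \left(-380634\right) \left(- \frac{1}{191371}\right) - \frac{352054}{4 + 235 \sqrt{93}} = \frac{380634}{191371} - \frac{352054}{4 + 235 \sqrt{93}}$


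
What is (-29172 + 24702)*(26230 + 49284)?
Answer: -337547580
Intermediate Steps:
(-29172 + 24702)*(26230 + 49284) = -4470*75514 = -337547580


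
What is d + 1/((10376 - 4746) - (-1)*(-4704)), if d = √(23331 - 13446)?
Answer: 1/926 + √9885 ≈ 99.424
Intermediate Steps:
d = √9885 ≈ 99.423
d + 1/((10376 - 4746) - (-1)*(-4704)) = √9885 + 1/((10376 - 4746) - (-1)*(-4704)) = √9885 + 1/(5630 - 1*4704) = √9885 + 1/(5630 - 4704) = √9885 + 1/926 = 1/926 + √9885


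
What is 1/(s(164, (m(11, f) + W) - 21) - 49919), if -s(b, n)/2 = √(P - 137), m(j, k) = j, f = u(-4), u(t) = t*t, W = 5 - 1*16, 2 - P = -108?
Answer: I/(-49919*I + 6*√3) ≈ -2.0032e-5 + 4.1704e-9*I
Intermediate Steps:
P = 110 (P = 2 - 1*(-108) = 2 + 108 = 110)
W = -11 (W = 5 - 16 = -11)
u(t) = t²
f = 16 (f = (-4)² = 16)
s(b, n) = -6*I*√3 (s(b, n) = -2*√(110 - 137) = -6*I*√3)
1/(s(164, (m(11, f) + W) - 21) - 49919) = 1/(-6*I*√3 - 49919) = 1/(-49919 - 6*I*√3)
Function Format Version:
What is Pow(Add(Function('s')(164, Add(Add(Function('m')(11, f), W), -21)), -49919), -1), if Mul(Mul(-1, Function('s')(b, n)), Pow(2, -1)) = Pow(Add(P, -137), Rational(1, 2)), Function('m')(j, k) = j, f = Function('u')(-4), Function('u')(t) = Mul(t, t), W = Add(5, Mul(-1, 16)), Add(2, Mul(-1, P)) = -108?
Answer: Mul(I, Pow(Add(Mul(-49919, I), Mul(6, Pow(3, Rational(1, 2)))), -1)) ≈ Add(-2.0032e-5, Mul(4.1704e-9, I))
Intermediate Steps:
P = 110 (P = Add(2, Mul(-1, -108)) = Add(2, 108) = 110)
W = -11 (W = Add(5, -16) = -11)
Function('u')(t) = Pow(t, 2)
f = 16 (f = Pow(-4, 2) = 16)
Function('s')(b, n) = Mul(-6, I, Pow(3, Rational(1, 2))) (Function('s')(b, n) = Mul(-2, Pow(Add(110, -137), Rational(1, 2))) = Mul(-2, Pow(-27, Rational(1, 2))) = Mul(-2, Mul(3, I, Pow(3, Rational(1, 2)))) = Mul(-6, I, Pow(3, Rational(1, 2))))
Pow(Add(Function('s')(164, Add(Add(Function('m')(11, f), W), -21)), -49919), -1) = Pow(Add(Mul(-6, I, Pow(3, Rational(1, 2))), -49919), -1) = Pow(Add(-49919, Mul(-6, I, Pow(3, Rational(1, 2)))), -1)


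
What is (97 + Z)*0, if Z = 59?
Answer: 0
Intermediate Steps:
(97 + Z)*0 = (97 + 59)*0 = 156*0 = 0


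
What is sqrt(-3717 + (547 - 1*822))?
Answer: 2*I*sqrt(998) ≈ 63.182*I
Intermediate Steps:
sqrt(-3717 + (547 - 1*822)) = sqrt(-3717 + (547 - 822)) = sqrt(-3717 - 275) = sqrt(-3992) = 2*I*sqrt(998)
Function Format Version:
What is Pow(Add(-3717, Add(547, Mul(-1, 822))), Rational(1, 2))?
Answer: Mul(2, I, Pow(998, Rational(1, 2))) ≈ Mul(63.182, I)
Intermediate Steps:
Pow(Add(-3717, Add(547, Mul(-1, 822))), Rational(1, 2)) = Pow(Add(-3717, Add(547, -822)), Rational(1, 2)) = Pow(Add(-3717, -275), Rational(1, 2)) = Pow(-3992, Rational(1, 2)) = Mul(2, I, Pow(998, Rational(1, 2)))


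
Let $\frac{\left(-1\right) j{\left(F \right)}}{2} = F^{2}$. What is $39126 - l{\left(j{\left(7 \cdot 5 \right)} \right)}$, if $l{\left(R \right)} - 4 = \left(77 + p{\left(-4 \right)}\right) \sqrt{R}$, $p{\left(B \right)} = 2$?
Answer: $39122 - 2765 i \sqrt{2} \approx 39122.0 - 3910.3 i$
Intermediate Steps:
$j{\left(F \right)} = - 2 F^{2}$
$l{\left(R \right)} = 4 + 79 \sqrt{R}$ ($l{\left(R \right)} = 4 + \left(77 + 2\right) \sqrt{R} = 4 + 79 \sqrt{R}$)
$39126 - l{\left(j{\left(7 \cdot 5 \right)} \right)} = 39126 - \left(4 + 79 \sqrt{- 2 \left(7 \cdot 5\right)^{2}}\right) = 39126 - \left(4 + 79 \sqrt{- 2 \cdot 35^{2}}\right) = 39126 - \left(4 + 79 \sqrt{\left(-2\right) 1225}\right) = 39126 - \left(4 + 79 \sqrt{-2450}\right) = 39126 - \left(4 + 79 \cdot 35 i \sqrt{2}\right) = 39126 - \left(4 + 2765 i \sqrt{2}\right) = 39122 - 2765 i \sqrt{2}$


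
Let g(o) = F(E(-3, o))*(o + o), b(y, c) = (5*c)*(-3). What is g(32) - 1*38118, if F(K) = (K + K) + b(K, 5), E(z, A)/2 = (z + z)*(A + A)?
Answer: -141222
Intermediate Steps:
b(y, c) = -15*c
E(z, A) = 8*A*z (E(z, A) = 2*((z + z)*(A + A)) = 2*((2*z)*(2*A)) = 2*(4*A*z) = 8*A*z)
F(K) = -75 + 2*K (F(K) = (K + K) - 15*5 = 2*K - 75 = -75 + 2*K)
g(o) = 2*o*(-75 - 48*o) (g(o) = (-75 + 2*(8*o*(-3)))*(o + o) = (-75 + 2*(-24*o))*(2*o) = (-75 - 48*o)*(2*o) = 2*o*(-75 - 48*o))
g(32) - 1*38118 = 6*32*(-25 - 16*32) - 1*38118 = 6*32*(-25 - 512) - 38118 = 6*32*(-537) - 38118 = -103104 - 38118 = -141222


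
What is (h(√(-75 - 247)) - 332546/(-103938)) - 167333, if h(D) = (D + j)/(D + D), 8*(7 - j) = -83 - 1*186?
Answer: -17391872839/103938 - 325*I*√322/5152 ≈ -1.6733e+5 - 1.132*I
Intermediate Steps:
j = 325/8 (j = 7 - (-83 - 1*186)/8 = 7 - (-83 - 186)/8 = 7 - ⅛*(-269) = 7 + 269/8 = 325/8 ≈ 40.625)
h(D) = (325/8 + D)/(2*D) (h(D) = (D + 325/8)/(D + D) = (325/8 + D)/((2*D)) = (325/8 + D)*(1/(2*D)) = (325/8 + D)/(2*D))
(h(√(-75 - 247)) - 332546/(-103938)) - 167333 = ((325 + 8*√(-75 - 247))/(16*(√(-75 - 247))) - 332546/(-103938)) - 167333 = ((325 + 8*√(-322))/(16*(√(-322))) - 332546*(-1/103938)) - 167333 = ((325 + 8*(I*√322))/(16*((I*√322))) + 166273/51969) - 167333 = ((-I*√322/322)*(325 + 8*I*√322)/16 + 166273/51969) - 167333 = (-I*√322*(325 + 8*I*√322)/5152 + 166273/51969) - 167333 = (166273/51969 - I*√322*(325 + 8*I*√322)/5152) - 167333 = -8695962404/51969 - I*√322*(325 + 8*I*√322)/5152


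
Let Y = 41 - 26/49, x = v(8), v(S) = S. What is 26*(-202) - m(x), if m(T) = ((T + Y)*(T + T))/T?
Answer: -262098/49 ≈ -5348.9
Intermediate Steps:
x = 8
Y = 1983/49 (Y = 41 - 26/49 = 1983/49 ≈ 40.469)
m(T) = 3966/49 + 2*T (m(T) = ((T + 1983/49)*(T + T))/T = ((1983/49 + T)*(2*T))/T = (2*T*(1983/49 + T))/T = 3966/49 + 2*T)
26*(-202) - m(x) = 26*(-202) - (3966/49 + 2*8) = -5252 - (3966/49 + 16) = -5252 - 1*4750/49 = -5252 - 4750/49 = -262098/49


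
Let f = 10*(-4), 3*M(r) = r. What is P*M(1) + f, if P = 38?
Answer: -82/3 ≈ -27.333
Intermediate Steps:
M(r) = r/3
f = -40
P*M(1) + f = 38*((1/3)*1) - 40 = 38*(1/3) - 40 = 38/3 - 40 = -82/3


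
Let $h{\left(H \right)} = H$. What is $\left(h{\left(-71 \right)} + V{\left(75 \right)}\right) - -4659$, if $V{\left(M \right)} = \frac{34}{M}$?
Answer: $\frac{344134}{75} \approx 4588.5$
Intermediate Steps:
$\left(h{\left(-71 \right)} + V{\left(75 \right)}\right) - -4659 = \left(-71 + \frac{34}{75}\right) - -4659 = \left(-71 + 34 \cdot \frac{1}{75}\right) + 4659 = \left(-71 + \frac{34}{75}\right) + 4659 = - \frac{5291}{75} + 4659 = \frac{344134}{75}$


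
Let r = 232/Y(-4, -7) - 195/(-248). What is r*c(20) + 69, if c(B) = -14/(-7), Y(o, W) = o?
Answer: -5633/124 ≈ -45.427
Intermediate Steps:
c(B) = 2 (c(B) = -14*(-⅐) = 2)
r = -14189/248 (r = 232/(-4) - 195/(-248) = 232*(-¼) - 195*(-1/248) = -58 + 195/248 = -14189/248 ≈ -57.214)
r*c(20) + 69 = -14189/248*2 + 69 = -14189/124 + 69 = -5633/124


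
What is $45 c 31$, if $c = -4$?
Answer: $-5580$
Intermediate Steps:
$45 c 31 = 45 \left(-4\right) 31 = \left(-180\right) 31 = -5580$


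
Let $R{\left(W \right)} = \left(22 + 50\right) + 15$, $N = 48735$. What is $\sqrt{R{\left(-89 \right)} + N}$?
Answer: $\sqrt{48822} \approx 220.96$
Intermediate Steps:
$R{\left(W \right)} = 87$ ($R{\left(W \right)} = 72 + 15 = 87$)
$\sqrt{R{\left(-89 \right)} + N} = \sqrt{87 + 48735} = \sqrt{48822}$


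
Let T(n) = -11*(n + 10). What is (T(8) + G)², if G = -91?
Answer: 83521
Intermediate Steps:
T(n) = -110 - 11*n (T(n) = -11*(10 + n) = -110 - 11*n)
(T(8) + G)² = ((-110 - 11*8) - 91)² = ((-110 - 88) - 91)² = (-198 - 91)² = (-289)² = 83521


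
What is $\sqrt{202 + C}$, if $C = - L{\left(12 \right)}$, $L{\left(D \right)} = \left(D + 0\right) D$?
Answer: $\sqrt{58} \approx 7.6158$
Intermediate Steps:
$L{\left(D \right)} = D^{2}$ ($L{\left(D \right)} = D D = D^{2}$)
$C = -144$ ($C = - 12^{2} = \left(-1\right) 144 = -144$)
$\sqrt{202 + C} = \sqrt{202 - 144} = \sqrt{58}$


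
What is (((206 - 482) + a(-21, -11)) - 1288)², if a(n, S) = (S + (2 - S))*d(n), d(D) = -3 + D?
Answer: 2598544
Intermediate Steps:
a(n, S) = -6 + 2*n (a(n, S) = (S + (2 - S))*(-3 + n) = 2*(-3 + n) = -6 + 2*n)
(((206 - 482) + a(-21, -11)) - 1288)² = (((206 - 482) + (-6 + 2*(-21))) - 1288)² = ((-276 + (-6 - 42)) - 1288)² = ((-276 - 48) - 1288)² = (-324 - 1288)² = (-1612)² = 2598544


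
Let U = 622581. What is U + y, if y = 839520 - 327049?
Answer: 1135052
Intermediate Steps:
y = 512471
U + y = 622581 + 512471 = 1135052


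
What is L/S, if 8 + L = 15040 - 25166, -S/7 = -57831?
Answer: -3378/134939 ≈ -0.025034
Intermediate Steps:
S = 404817 (S = -7*(-57831) = 404817)
L = -10134 (L = -8 + (15040 - 25166) = -8 - 10126 = -10134)
L/S = -10134/404817 = -10134*1/404817 = -3378/134939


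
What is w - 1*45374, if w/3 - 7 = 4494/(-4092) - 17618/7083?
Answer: -73044811949/1610202 ≈ -45364.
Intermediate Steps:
w = 16493599/1610202 (w = 21 + 3*(4494/(-4092) - 17618/7083) = 21 + 3*(4494*(-1/4092) - 17618*1/7083) = 21 + 3*(-749/682 - 17618/7083) = 21 + 3*(-17320643/4830606) = 21 - 17320643/1610202 = 16493599/1610202 ≈ 10.243)
w - 1*45374 = 16493599/1610202 - 1*45374 = 16493599/1610202 - 45374 = -73044811949/1610202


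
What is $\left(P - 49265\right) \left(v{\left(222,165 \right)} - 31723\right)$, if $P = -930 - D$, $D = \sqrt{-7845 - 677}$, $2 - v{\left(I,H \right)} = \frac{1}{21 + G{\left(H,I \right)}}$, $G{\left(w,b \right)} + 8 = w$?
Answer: $\frac{283417986105}{178} + \frac{5646339 i \sqrt{8522}}{178} \approx 1.5922 \cdot 10^{9} + 2.9283 \cdot 10^{6} i$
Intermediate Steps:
$G{\left(w,b \right)} = -8 + w$
$v{\left(I,H \right)} = 2 - \frac{1}{13 + H}$ ($v{\left(I,H \right)} = 2 - \frac{1}{21 + \left(-8 + H\right)} = 2 - \frac{1}{13 + H}$)
$D = i \sqrt{8522}$ ($D = \sqrt{-8522} = i \sqrt{8522} \approx 92.315 i$)
$P = -930 - i \sqrt{8522} \approx -930.0 - 92.315 i$
$\left(P - 49265\right) \left(v{\left(222,165 \right)} - 31723\right) = \left(\left(-930 - i \sqrt{8522}\right) - 49265\right) \left(\frac{25 + 2 \cdot 165}{13 + 165} - 31723\right) = \left(-50195 - i \sqrt{8522}\right) \left(\frac{25 + 330}{178} - 31723\right) = \left(-50195 - i \sqrt{8522}\right) \left(\frac{1}{178} \cdot 355 - 31723\right) = \left(-50195 - i \sqrt{8522}\right) \left(\frac{355}{178} - 31723\right) = \left(-50195 - i \sqrt{8522}\right) \left(- \frac{5646339}{178}\right) = \frac{283417986105}{178} + \frac{5646339 i \sqrt{8522}}{178}$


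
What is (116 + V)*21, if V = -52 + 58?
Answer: 2562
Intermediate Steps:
V = 6
(116 + V)*21 = (116 + 6)*21 = 122*21 = 2562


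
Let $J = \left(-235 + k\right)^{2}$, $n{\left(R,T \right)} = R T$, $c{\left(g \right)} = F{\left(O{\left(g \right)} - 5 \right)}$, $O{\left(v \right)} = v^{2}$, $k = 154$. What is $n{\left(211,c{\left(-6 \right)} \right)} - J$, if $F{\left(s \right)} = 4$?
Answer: $-5717$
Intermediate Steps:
$c{\left(g \right)} = 4$
$J = 6561$ ($J = \left(-235 + 154\right)^{2} = \left(-81\right)^{2} = 6561$)
$n{\left(211,c{\left(-6 \right)} \right)} - J = 211 \cdot 4 - 6561 = 844 - 6561 = -5717$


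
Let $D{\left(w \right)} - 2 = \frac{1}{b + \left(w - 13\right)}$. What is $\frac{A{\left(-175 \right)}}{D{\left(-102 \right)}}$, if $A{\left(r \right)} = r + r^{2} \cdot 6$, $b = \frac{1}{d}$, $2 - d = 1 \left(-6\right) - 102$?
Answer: $\frac{2322040175}{25188} \approx 92188.0$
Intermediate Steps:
$d = 110$ ($d = 2 - \left(1 \left(-6\right) - 102\right) = 2 - \left(-6 - 102\right) = 2 - -108 = 2 + 108 = 110$)
$b = \frac{1}{110} \approx 0.0090909$
$A{\left(r \right)} = r + 6 r^{2}$
$D{\left(w \right)} = 2 + \frac{1}{- \frac{1429}{110} + w}$ ($D{\left(w \right)} = 2 + \frac{1}{\frac{1}{110} + \left(w - 13\right)} = 2 + \frac{1}{\frac{1}{110} + \left(-13 + w\right)} = 2 + \frac{1}{- \frac{1429}{110} + w}$)
$\frac{A{\left(-175 \right)}}{D{\left(-102 \right)}} = \frac{\left(-175\right) \left(1 + 6 \left(-175\right)\right)}{4 \frac{1}{-1429 + 110 \left(-102\right)} \left(-687 + 55 \left(-102\right)\right)} = \frac{\left(-175\right) \left(1 - 1050\right)}{4 \frac{1}{-1429 - 11220} \left(-687 - 5610\right)} = \frac{\left(-175\right) \left(-1049\right)}{4 \frac{1}{-12649} \left(-6297\right)} = \frac{183575}{4 \left(- \frac{1}{12649}\right) \left(-6297\right)} = \frac{183575}{\frac{25188}{12649}} = 183575 \cdot \frac{12649}{25188} = \frac{2322040175}{25188}$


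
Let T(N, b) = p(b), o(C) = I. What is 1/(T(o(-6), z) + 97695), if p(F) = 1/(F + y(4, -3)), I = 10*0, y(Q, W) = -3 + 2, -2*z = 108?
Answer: 55/5373224 ≈ 1.0236e-5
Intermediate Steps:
z = -54 (z = -½*108 = -54)
y(Q, W) = -1
I = 0
o(C) = 0
p(F) = 1/(-1 + F) (p(F) = 1/(F - 1) = 1/(-1 + F))
T(N, b) = 1/(-1 + b)
1/(T(o(-6), z) + 97695) = 1/(1/(-1 - 54) + 97695) = 1/(1/(-55) + 97695) = 1/(-1/55 + 97695) = 1/(5373224/55) = 55/5373224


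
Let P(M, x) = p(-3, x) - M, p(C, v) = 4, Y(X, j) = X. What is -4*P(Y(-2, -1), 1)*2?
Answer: -48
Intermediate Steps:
P(M, x) = 4 - M
-4*P(Y(-2, -1), 1)*2 = -4*(4 - 1*(-2))*2 = -4*(4 + 2)*2 = -4*6*2 = -24*2 = -48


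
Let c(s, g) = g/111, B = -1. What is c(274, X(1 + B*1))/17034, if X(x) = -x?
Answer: 0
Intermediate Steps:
c(s, g) = g/111 (c(s, g) = g*(1/111) = g/111)
c(274, X(1 + B*1))/17034 = ((-(1 - 1*1))/111)/17034 = ((-(1 - 1))/111)*(1/17034) = ((-1*0)/111)*(1/17034) = ((1/111)*0)*(1/17034) = 0*(1/17034) = 0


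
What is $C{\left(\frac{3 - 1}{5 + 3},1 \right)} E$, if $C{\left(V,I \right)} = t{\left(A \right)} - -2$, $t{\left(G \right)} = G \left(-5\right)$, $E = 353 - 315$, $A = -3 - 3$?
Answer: $1216$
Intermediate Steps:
$A = -6$
$E = 38$
$t{\left(G \right)} = - 5 G$
$C{\left(V,I \right)} = 32$ ($C{\left(V,I \right)} = \left(-5\right) \left(-6\right) - -2 = 30 + 2 = 32$)
$C{\left(\frac{3 - 1}{5 + 3},1 \right)} E = 32 \cdot 38 = 1216$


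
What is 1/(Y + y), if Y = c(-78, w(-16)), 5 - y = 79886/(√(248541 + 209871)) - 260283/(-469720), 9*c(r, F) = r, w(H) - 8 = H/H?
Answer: 320176263224492040/1054689457473030497239 - 26438696501793600*√114603/1054689457473030497239 ≈ -0.0081826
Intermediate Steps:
w(H) = 9 (w(H) = 8 + H/H = 8 + 1 = 9)
c(r, F) = r/9
y = 2088317/469720 - 39943*√114603/114603 (y = 5 - (79886/(√(248541 + 209871)) - 260283/(-469720)) = 5 - (79886/(√458412) - 260283*(-1/469720)) = 5 - (79886/((2*√114603)) + 260283/469720) = 5 - (79886*(√114603/229206) + 260283/469720) = 5 - (39943*√114603/114603 + 260283/469720) = 5 - (260283/469720 + 39943*√114603/114603) = 5 + (-260283/469720 - 39943*√114603/114603) = 2088317/469720 - 39943*√114603/114603 ≈ -113.54)
Y = -26/3 (Y = (⅑)*(-78) = -26/3 ≈ -8.6667)
1/(Y + y) = 1/(-26/3 + (2088317/469720 - 39943*√114603/114603)) = 1/(-5947769/1409160 - 39943*√114603/114603)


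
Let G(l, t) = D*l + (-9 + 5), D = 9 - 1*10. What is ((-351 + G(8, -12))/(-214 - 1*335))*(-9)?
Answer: -363/61 ≈ -5.9508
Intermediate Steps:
D = -1 (D = 9 - 10 = -1)
G(l, t) = -4 - l (G(l, t) = -l + (-9 + 5) = -l - 4 = -4 - l)
((-351 + G(8, -12))/(-214 - 1*335))*(-9) = ((-351 + (-4 - 1*8))/(-214 - 1*335))*(-9) = ((-351 + (-4 - 8))/(-214 - 335))*(-9) = ((-351 - 12)/(-549))*(-9) = -363*(-1/549)*(-9) = (121/183)*(-9) = -363/61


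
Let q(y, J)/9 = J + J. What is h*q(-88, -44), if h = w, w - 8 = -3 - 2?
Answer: -2376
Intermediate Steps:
w = 3 (w = 8 + (-3 - 2) = 8 - 5 = 3)
q(y, J) = 18*J (q(y, J) = 9*(J + J) = 9*(2*J) = 18*J)
h = 3
h*q(-88, -44) = 3*(18*(-44)) = 3*(-792) = -2376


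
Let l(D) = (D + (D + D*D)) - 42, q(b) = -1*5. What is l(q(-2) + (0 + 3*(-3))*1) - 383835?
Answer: -383709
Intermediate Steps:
q(b) = -5
l(D) = -42 + D**2 + 2*D (l(D) = (D + (D + D**2)) - 42 = (D**2 + 2*D) - 42 = -42 + D**2 + 2*D)
l(q(-2) + (0 + 3*(-3))*1) - 383835 = (-42 + (-5 + (0 + 3*(-3))*1)**2 + 2*(-5 + (0 + 3*(-3))*1)) - 383835 = (-42 + (-5 + (0 - 9)*1)**2 + 2*(-5 + (0 - 9)*1)) - 383835 = (-42 + (-5 - 9*1)**2 + 2*(-5 - 9*1)) - 383835 = (-42 + (-5 - 9)**2 + 2*(-5 - 9)) - 383835 = (-42 + (-14)**2 + 2*(-14)) - 383835 = (-42 + 196 - 28) - 383835 = 126 - 383835 = -383709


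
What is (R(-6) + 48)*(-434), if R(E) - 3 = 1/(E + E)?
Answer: -132587/6 ≈ -22098.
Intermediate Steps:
R(E) = 3 + 1/(2*E) (R(E) = 3 + 1/(E + E) = 3 + 1/(2*E))
(R(-6) + 48)*(-434) = ((3 + (½)/(-6)) + 48)*(-434) = ((3 + (½)*(-⅙)) + 48)*(-434) = ((3 - 1/12) + 48)*(-434) = (35/12 + 48)*(-434) = (611/12)*(-434) = -132587/6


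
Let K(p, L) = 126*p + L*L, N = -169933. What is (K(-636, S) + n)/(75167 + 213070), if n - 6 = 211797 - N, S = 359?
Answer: 430481/288237 ≈ 1.4935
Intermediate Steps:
K(p, L) = L² + 126*p (K(p, L) = 126*p + L² = L² + 126*p)
n = 381736 (n = 6 + (211797 - 1*(-169933)) = 6 + (211797 + 169933) = 6 + 381730 = 381736)
(K(-636, S) + n)/(75167 + 213070) = ((359² + 126*(-636)) + 381736)/(75167 + 213070) = ((128881 - 80136) + 381736)/288237 = (48745 + 381736)*(1/288237) = 430481*(1/288237) = 430481/288237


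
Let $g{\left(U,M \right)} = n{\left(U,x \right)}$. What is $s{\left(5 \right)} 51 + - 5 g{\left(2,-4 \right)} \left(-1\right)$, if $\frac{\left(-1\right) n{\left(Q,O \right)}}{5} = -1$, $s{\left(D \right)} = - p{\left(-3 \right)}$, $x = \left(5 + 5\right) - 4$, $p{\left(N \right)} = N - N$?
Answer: $25$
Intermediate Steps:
$p{\left(N \right)} = 0$
$x = 6$ ($x = 10 - 4 = 6$)
$s{\left(D \right)} = 0$ ($s{\left(D \right)} = \left(-1\right) 0 = 0$)
$n{\left(Q,O \right)} = 5$ ($n{\left(Q,O \right)} = \left(-5\right) \left(-1\right) = 5$)
$g{\left(U,M \right)} = 5$
$s{\left(5 \right)} 51 + - 5 g{\left(2,-4 \right)} \left(-1\right) = 0 \cdot 51 + \left(-5\right) 5 \left(-1\right) = 0 - -25 = 0 + 25 = 25$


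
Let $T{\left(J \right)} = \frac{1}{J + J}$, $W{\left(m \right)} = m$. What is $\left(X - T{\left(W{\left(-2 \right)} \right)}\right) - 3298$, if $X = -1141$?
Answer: $- \frac{17755}{4} \approx -4438.8$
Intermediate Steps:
$T{\left(J \right)} = \frac{1}{2 J}$
$\left(X - T{\left(W{\left(-2 \right)} \right)}\right) - 3298 = \left(-1141 - \frac{1}{2 \left(-2\right)}\right) - 3298 = \left(-1141 - \frac{1}{2} \left(- \frac{1}{2}\right)\right) - 3298 = \left(-1141 - - \frac{1}{4}\right) - 3298 = \left(-1141 + \frac{1}{4}\right) - 3298 = - \frac{4563}{4} - 3298 = - \frac{17755}{4}$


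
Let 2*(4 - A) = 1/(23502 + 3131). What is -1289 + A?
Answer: -68446811/53266 ≈ -1285.0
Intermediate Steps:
A = 213063/53266 (A = 4 - 1/(2*(23502 + 3131)) = 4 - 1/2/26633 = 4 - 1/2*1/26633 = 4 - 1/53266 = 213063/53266 ≈ 4.0000)
-1289 + A = -1289 + 213063/53266 = -68446811/53266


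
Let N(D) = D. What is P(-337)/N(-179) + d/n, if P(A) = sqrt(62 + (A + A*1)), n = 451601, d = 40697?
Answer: 40697/451601 - 6*I*sqrt(17)/179 ≈ 0.090117 - 0.1382*I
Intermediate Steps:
P(A) = sqrt(62 + 2*A) (P(A) = sqrt(62 + (A + A)) = sqrt(62 + 2*A))
P(-337)/N(-179) + d/n = sqrt(62 + 2*(-337))/(-179) + 40697/451601 = sqrt(62 - 674)*(-1/179) + 40697*(1/451601) = sqrt(-612)*(-1/179) + 40697/451601 = (6*I*sqrt(17))*(-1/179) + 40697/451601 = -6*I*sqrt(17)/179 + 40697/451601 = 40697/451601 - 6*I*sqrt(17)/179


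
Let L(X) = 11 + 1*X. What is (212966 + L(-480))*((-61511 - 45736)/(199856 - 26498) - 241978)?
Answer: -2971340548183129/57786 ≈ -5.1420e+10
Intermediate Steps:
L(X) = 11 + X
(212966 + L(-480))*((-61511 - 45736)/(199856 - 26498) - 241978) = (212966 + (11 - 480))*((-61511 - 45736)/(199856 - 26498) - 241978) = (212966 - 469)*(-107247/173358 - 241978) = 212497*(-107247*1/173358 - 241978) = 212497*(-35749/57786 - 241978) = 212497*(-13982976457/57786) = -2971340548183129/57786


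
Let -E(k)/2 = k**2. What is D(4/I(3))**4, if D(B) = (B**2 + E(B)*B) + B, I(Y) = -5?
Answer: 136048896/244140625 ≈ 0.55726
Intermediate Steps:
E(k) = -2*k**2
D(B) = B + B**2 - 2*B**3 (D(B) = (B**2 + (-2*B**2)*B) + B = (B**2 - 2*B**3) + B = B + B**2 - 2*B**3)
D(4/I(3))**4 = ((4/(-5))*(1 + 4/(-5) - 2*(4/(-5))**2))**4 = ((4*(-1/5))*(1 + 4*(-1/5) - 2*(4*(-1/5))**2))**4 = (-4*(1 - 4/5 - 2*(-4/5)**2)/5)**4 = (-4*(1 - 4/5 - 2*16/25)/5)**4 = (-4*(1 - 4/5 - 32/25)/5)**4 = (-4/5*(-27/25))**4 = (108/125)**4 = 136048896/244140625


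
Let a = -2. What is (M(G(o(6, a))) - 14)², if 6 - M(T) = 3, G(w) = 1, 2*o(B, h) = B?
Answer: 121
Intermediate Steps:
o(B, h) = B/2
M(T) = 3 (M(T) = 6 - 1*3 = 6 - 3 = 3)
(M(G(o(6, a))) - 14)² = (3 - 14)² = (-11)² = 121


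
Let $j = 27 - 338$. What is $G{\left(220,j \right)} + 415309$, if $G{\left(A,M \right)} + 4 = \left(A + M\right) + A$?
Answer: $415434$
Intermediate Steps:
$j = -311$
$G{\left(A,M \right)} = -4 + M + 2 A$ ($G{\left(A,M \right)} = -4 + \left(\left(A + M\right) + A\right) = -4 + \left(M + 2 A\right) = -4 + M + 2 A$)
$G{\left(220,j \right)} + 415309 = \left(-4 - 311 + 2 \cdot 220\right) + 415309 = \left(-4 - 311 + 440\right) + 415309 = 125 + 415309 = 415434$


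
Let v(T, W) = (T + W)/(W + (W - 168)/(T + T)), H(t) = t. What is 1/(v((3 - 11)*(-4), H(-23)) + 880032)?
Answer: 1663/1463492640 ≈ 1.1363e-6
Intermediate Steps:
v(T, W) = (T + W)/(W + (-168 + W)/(2*T)) (v(T, W) = (T + W)/(W + (-168 + W)/((2*T))) = (T + W)/(W + (-168 + W)*(1/(2*T))) = (T + W)/(W + (-168 + W)/(2*T)))
1/(v((3 - 11)*(-4), H(-23)) + 880032) = 1/(2*((3 - 11)*(-4))*((3 - 11)*(-4) - 23)/(-168 - 23 + 2*((3 - 11)*(-4))*(-23)) + 880032) = 1/(2*(-8*(-4))*(-8*(-4) - 23)/(-168 - 23 + 2*(-8*(-4))*(-23)) + 880032) = 1/(2*32*(32 - 23)/(-168 - 23 + 2*32*(-23)) + 880032) = 1/(2*32*9/(-168 - 23 - 1472) + 880032) = 1/(2*32*9/(-1663) + 880032) = 1/(2*32*(-1/1663)*9 + 880032) = 1/(-576/1663 + 880032) = 1/(1463492640/1663) = 1663/1463492640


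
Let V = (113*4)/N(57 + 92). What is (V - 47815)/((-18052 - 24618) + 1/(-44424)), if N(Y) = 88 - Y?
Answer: 129592226808/115629896941 ≈ 1.1208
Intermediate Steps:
V = -452/61 (V = (113*4)/(88 - (57 + 92)) = 452/(88 - 1*149) = 452/(88 - 149) = 452/(-61) = 452*(-1/61) = -452/61 ≈ -7.4098)
(V - 47815)/((-18052 - 24618) + 1/(-44424)) = (-452/61 - 47815)/((-18052 - 24618) + 1/(-44424)) = -2917167/(61*(-42670 - 1/44424)) = -2917167/(61*(-1895572081/44424)) = -2917167/61*(-44424/1895572081) = 129592226808/115629896941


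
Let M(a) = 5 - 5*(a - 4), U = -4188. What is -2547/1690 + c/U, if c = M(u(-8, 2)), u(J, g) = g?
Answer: -1782031/1179620 ≈ -1.5107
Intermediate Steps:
M(a) = 25 - 5*a (M(a) = 5 - 5*(-4 + a) = 5 + (20 - 5*a) = 25 - 5*a)
c = 15 (c = 25 - 5*2 = 25 - 10 = 15)
-2547/1690 + c/U = -2547/1690 + 15/(-4188) = -2547*1/1690 + 15*(-1/4188) = -2547/1690 - 5/1396 = -1782031/1179620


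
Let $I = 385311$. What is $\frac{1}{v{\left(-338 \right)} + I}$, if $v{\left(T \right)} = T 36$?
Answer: $\frac{1}{373143} \approx 2.6799 \cdot 10^{-6}$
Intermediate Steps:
$v{\left(T \right)} = 36 T$
$\frac{1}{v{\left(-338 \right)} + I} = \frac{1}{36 \left(-338\right) + 385311} = \frac{1}{-12168 + 385311} = \frac{1}{373143}$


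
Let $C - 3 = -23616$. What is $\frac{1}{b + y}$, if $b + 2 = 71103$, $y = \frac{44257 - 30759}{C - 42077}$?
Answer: $\frac{32845}{2335305596} \approx 1.4065 \cdot 10^{-5}$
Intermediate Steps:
$C = -23613$ ($C = 3 - 23616 = -23613$)
$y = - \frac{6749}{32845}$ ($y = \frac{44257 - 30759}{-23613 - 42077} = \frac{13498}{-65690} = 13498 \left(- \frac{1}{65690}\right) = - \frac{6749}{32845} \approx -0.20548$)
$b = 71101$ ($b = -2 + 71103 = 71101$)
$\frac{1}{b + y} = \frac{1}{71101 - \frac{6749}{32845}} = \frac{1}{\frac{2335305596}{32845}} = \frac{32845}{2335305596}$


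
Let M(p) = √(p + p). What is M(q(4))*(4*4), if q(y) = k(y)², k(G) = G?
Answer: 64*√2 ≈ 90.510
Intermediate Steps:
q(y) = y²
M(p) = √2*√p (M(p) = √(2*p) = √2*√p)
M(q(4))*(4*4) = (√2*√(4²))*(4*4) = (√2*√16)*16 = (√2*4)*16 = (4*√2)*16 = 64*√2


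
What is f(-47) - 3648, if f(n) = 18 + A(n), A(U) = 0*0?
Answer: -3630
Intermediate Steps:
A(U) = 0
f(n) = 18 (f(n) = 18 + 0 = 18)
f(-47) - 3648 = 18 - 3648 = -3630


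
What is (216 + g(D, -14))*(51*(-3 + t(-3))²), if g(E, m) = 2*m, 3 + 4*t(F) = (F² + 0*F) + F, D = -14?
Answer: 194157/4 ≈ 48539.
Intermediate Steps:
t(F) = -¾ + F/4 + F²/4 (t(F) = -¾ + ((F² + 0*F) + F)/4 = -¾ + ((F² + 0) + F)/4 = -¾ + (F² + F)/4 = -¾ + (F + F²)/4 = -¾ + (F/4 + F²/4) = -¾ + F/4 + F²/4)
(216 + g(D, -14))*(51*(-3 + t(-3))²) = (216 + 2*(-14))*(51*(-3 + (-¾ + (¼)*(-3) + (¼)*(-3)²))²) = (216 - 28)*(51*(-3 + (-¾ - ¾ + (¼)*9))²) = 188*(51*(-3 + (-¾ - ¾ + 9/4))²) = 188*(51*(-3 + ¾)²) = 188*(51*(-9/4)²) = 188*(51*(81/16)) = 188*(4131/16) = 194157/4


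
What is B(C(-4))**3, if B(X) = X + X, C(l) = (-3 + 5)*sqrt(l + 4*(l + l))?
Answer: -13824*I ≈ -13824.0*I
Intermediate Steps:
C(l) = 6*sqrt(l) (C(l) = 2*sqrt(l + 4*(2*l)) = 2*sqrt(l + 8*l) = 2*sqrt(9*l) = 2*(3*sqrt(l)) = 6*sqrt(l))
B(X) = 2*X
B(C(-4))**3 = (2*(6*sqrt(-4)))**3 = (2*(6*(2*I)))**3 = (2*(12*I))**3 = (24*I)**3 = -13824*I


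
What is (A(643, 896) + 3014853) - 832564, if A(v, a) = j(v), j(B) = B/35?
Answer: 76380758/35 ≈ 2.1823e+6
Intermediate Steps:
j(B) = B/35 (j(B) = B*(1/35) = B/35)
A(v, a) = v/35
(A(643, 896) + 3014853) - 832564 = ((1/35)*643 + 3014853) - 832564 = (643/35 + 3014853) - 832564 = 105520498/35 - 832564 = 76380758/35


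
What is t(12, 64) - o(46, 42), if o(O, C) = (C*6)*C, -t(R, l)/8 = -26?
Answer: -10376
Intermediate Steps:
t(R, l) = 208 (t(R, l) = -8*(-26) = 208)
o(O, C) = 6*C² (o(O, C) = (6*C)*C = 6*C²)
t(12, 64) - o(46, 42) = 208 - 6*42² = 208 - 6*1764 = 208 - 1*10584 = 208 - 10584 = -10376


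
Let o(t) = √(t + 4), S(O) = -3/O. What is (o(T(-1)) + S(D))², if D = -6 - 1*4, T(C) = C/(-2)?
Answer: 459/100 + 9*√2/10 ≈ 5.8628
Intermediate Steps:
T(C) = -C/2 (T(C) = C*(-½) = -C/2)
D = -10 (D = -6 - 4 = -10)
o(t) = √(4 + t)
(o(T(-1)) + S(D))² = (√(4 - ½*(-1)) - 3/(-10))² = (√(4 + ½) - 3*(-⅒))² = (√(9/2) + 3/10)² = (3*√2/2 + 3/10)² = (3/10 + 3*√2/2)²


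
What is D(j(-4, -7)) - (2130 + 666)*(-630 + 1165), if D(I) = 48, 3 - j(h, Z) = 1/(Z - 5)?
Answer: -1495812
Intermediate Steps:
j(h, Z) = 3 - 1/(-5 + Z) (j(h, Z) = 3 - 1/(Z - 5) = 3 - 1/(-5 + Z))
D(j(-4, -7)) - (2130 + 666)*(-630 + 1165) = 48 - (2130 + 666)*(-630 + 1165) = 48 - 2796*535 = 48 - 1*1495860 = 48 - 1495860 = -1495812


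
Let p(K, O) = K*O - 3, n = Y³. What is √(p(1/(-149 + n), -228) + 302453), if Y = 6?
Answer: √1357682774/67 ≈ 549.95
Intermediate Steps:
n = 216 (n = 6³ = 216)
p(K, O) = -3 + K*O
√(p(1/(-149 + n), -228) + 302453) = √((-3 - 228/(-149 + 216)) + 302453) = √((-3 - 228/67) + 302453) = √(-429/67 + 302453) = √(20263922/67) = √1357682774/67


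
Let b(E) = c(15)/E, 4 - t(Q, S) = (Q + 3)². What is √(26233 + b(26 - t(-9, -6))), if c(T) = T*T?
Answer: √88260862/58 ≈ 161.98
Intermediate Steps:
t(Q, S) = 4 - (3 + Q)² (t(Q, S) = 4 - (Q + 3)² = 4 - (3 + Q)²)
c(T) = T²
b(E) = 225/E (b(E) = 15²/E = 225/E)
√(26233 + b(26 - t(-9, -6))) = √(26233 + 225/(26 - (4 - (3 - 9)²))) = √(26233 + 225/(26 - (4 - 1*(-6)²))) = √(26233 + 225/(26 - (4 - 1*36))) = √(26233 + 225/(26 - (4 - 36))) = √(26233 + 225/(26 - 1*(-32))) = √(26233 + 225/(26 + 32)) = √(26233 + 225/58) = √(1521739/58) = √88260862/58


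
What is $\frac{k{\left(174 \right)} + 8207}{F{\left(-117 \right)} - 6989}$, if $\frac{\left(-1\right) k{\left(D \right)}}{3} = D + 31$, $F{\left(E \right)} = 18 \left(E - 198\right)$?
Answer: $- \frac{7592}{12659} \approx -0.59973$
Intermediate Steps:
$F{\left(E \right)} = -3564 + 18 E$ ($F{\left(E \right)} = 18 \left(-198 + E\right) = -3564 + 18 E$)
$k{\left(D \right)} = -93 - 3 D$ ($k{\left(D \right)} = - 3 \left(D + 31\right) = - 3 \left(31 + D\right) = -93 - 3 D$)
$\frac{k{\left(174 \right)} + 8207}{F{\left(-117 \right)} - 6989} = \frac{\left(-93 - 522\right) + 8207}{\left(-3564 + 18 \left(-117\right)\right) - 6989} = \frac{\left(-93 - 522\right) + 8207}{\left(-3564 - 2106\right) - 6989} = \frac{-615 + 8207}{-5670 - 6989} = \frac{7592}{-12659} = 7592 \left(- \frac{1}{12659}\right) = - \frac{7592}{12659}$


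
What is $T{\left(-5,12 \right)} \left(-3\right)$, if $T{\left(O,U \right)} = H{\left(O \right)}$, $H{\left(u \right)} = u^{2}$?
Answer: $-75$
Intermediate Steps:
$T{\left(O,U \right)} = O^{2}$
$T{\left(-5,12 \right)} \left(-3\right) = \left(-5\right)^{2} \left(-3\right) = 25 \left(-3\right) = -75$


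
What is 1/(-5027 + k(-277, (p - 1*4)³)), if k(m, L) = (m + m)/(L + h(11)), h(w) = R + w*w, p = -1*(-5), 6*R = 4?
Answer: -184/925799 ≈ -0.00019875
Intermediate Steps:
R = ⅔ (R = (⅙)*4 = ⅔ ≈ 0.66667)
p = 5
h(w) = ⅔ + w² (h(w) = ⅔ + w*w = ⅔ + w²)
k(m, L) = 2*m/(365/3 + L) (k(m, L) = (m + m)/(L + (⅔ + 11²)) = (2*m)/(L + (⅔ + 121)) = (2*m)/(L + 365/3) = (2*m)/(365/3 + L) = 2*m/(365/3 + L))
1/(-5027 + k(-277, (p - 1*4)³)) = 1/(-5027 + 6*(-277)/(365 + 3*(5 - 1*4)³)) = 1/(-5027 + 6*(-277)/(365 + 3*(5 - 4)³)) = 1/(-5027 + 6*(-277)/(365 + 3*1³)) = 1/(-5027 + 6*(-277)/(365 + 3*1)) = 1/(-5027 + 6*(-277)/(365 + 3)) = 1/(-5027 + 6*(-277)/368) = 1/(-5027 + 6*(-277)*(1/368)) = 1/(-5027 - 831/184) = 1/(-925799/184) = -184/925799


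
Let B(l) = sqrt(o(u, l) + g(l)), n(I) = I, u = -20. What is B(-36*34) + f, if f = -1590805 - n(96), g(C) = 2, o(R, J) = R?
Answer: -1590901 + 3*I*sqrt(2) ≈ -1.5909e+6 + 4.2426*I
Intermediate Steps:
B(l) = 3*I*sqrt(2) (B(l) = sqrt(-20 + 2) = sqrt(-18) = 3*I*sqrt(2))
f = -1590901 (f = -1590805 - 1*96 = -1590805 - 96 = -1590901)
B(-36*34) + f = 3*I*sqrt(2) - 1590901 = -1590901 + 3*I*sqrt(2)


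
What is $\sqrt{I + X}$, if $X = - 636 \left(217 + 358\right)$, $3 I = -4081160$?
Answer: $\frac{2 i \sqrt{3883695}}{3} \approx 1313.8 i$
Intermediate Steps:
$I = - \frac{4081160}{3}$ ($I = \frac{1}{3} \left(-4081160\right) = - \frac{4081160}{3} \approx -1.3604 \cdot 10^{6}$)
$X = -365700$ ($X = \left(-636\right) 575 = -365700$)
$\sqrt{I + X} = \sqrt{- \frac{4081160}{3} - 365700} = \sqrt{- \frac{5178260}{3}} = \frac{2 i \sqrt{3883695}}{3}$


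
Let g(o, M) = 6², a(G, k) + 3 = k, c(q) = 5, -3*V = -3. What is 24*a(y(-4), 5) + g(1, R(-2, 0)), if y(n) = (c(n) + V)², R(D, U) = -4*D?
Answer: 84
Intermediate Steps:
V = 1 (V = -⅓*(-3) = 1)
y(n) = 36 (y(n) = (5 + 1)² = 6² = 36)
a(G, k) = -3 + k
g(o, M) = 36
24*a(y(-4), 5) + g(1, R(-2, 0)) = 24*(-3 + 5) + 36 = 24*2 + 36 = 48 + 36 = 84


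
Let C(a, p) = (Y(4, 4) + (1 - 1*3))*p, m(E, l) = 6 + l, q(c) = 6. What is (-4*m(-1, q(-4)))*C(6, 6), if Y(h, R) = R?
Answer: -576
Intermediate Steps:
C(a, p) = 2*p (C(a, p) = (4 + (1 - 1*3))*p = (4 + (1 - 3))*p = (4 - 2)*p = 2*p)
(-4*m(-1, q(-4)))*C(6, 6) = (-4*(6 + 6))*(2*6) = -4*12*12 = -48*12 = -576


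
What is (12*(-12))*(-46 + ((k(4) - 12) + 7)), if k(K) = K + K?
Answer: 6192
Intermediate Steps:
k(K) = 2*K
(12*(-12))*(-46 + ((k(4) - 12) + 7)) = (12*(-12))*(-46 + ((2*4 - 12) + 7)) = -144*(-46 + ((8 - 12) + 7)) = -144*(-46 + (-4 + 7)) = -144*(-46 + 3) = -144*(-43) = 6192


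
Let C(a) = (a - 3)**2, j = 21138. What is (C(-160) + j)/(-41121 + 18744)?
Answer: -47707/22377 ≈ -2.1320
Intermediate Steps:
C(a) = (-3 + a)**2
(C(-160) + j)/(-41121 + 18744) = ((-3 - 160)**2 + 21138)/(-41121 + 18744) = ((-163)**2 + 21138)/(-22377) = (26569 + 21138)*(-1/22377) = 47707*(-1/22377) = -47707/22377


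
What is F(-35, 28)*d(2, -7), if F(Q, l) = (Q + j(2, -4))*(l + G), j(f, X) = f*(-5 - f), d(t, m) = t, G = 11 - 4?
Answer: -3430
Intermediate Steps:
G = 7
F(Q, l) = (-14 + Q)*(7 + l) (F(Q, l) = (Q - 1*2*(5 + 2))*(l + 7) = (Q - 1*2*7)*(7 + l) = (Q - 14)*(7 + l) = (-14 + Q)*(7 + l))
F(-35, 28)*d(2, -7) = (-98 - 14*28 + 7*(-35) - 35*28)*2 = (-98 - 392 - 245 - 980)*2 = -1715*2 = -3430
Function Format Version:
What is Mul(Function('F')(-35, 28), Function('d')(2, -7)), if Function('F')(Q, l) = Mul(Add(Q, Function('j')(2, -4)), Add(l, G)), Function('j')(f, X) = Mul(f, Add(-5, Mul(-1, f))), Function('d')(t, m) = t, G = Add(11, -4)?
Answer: -3430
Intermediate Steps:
G = 7
Function('F')(Q, l) = Mul(Add(-14, Q), Add(7, l)) (Function('F')(Q, l) = Mul(Add(Q, Mul(-1, 2, Add(5, 2))), Add(l, 7)) = Mul(Add(Q, Mul(-1, 2, 7)), Add(7, l)) = Mul(Add(Q, -14), Add(7, l)) = Mul(Add(-14, Q), Add(7, l)))
Mul(Function('F')(-35, 28), Function('d')(2, -7)) = Mul(Add(-98, Mul(-14, 28), Mul(7, -35), Mul(-35, 28)), 2) = Mul(Add(-98, -392, -245, -980), 2) = Mul(-1715, 2) = -3430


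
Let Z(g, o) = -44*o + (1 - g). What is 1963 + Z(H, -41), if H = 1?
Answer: 3767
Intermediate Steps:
Z(g, o) = 1 - g - 44*o
1963 + Z(H, -41) = 1963 + (1 - 1*1 - 44*(-41)) = 1963 + (1 - 1 + 1804) = 1963 + 1804 = 3767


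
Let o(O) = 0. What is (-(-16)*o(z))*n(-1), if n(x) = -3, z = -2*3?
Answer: 0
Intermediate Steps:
z = -6
(-(-16)*o(z))*n(-1) = -(-16)*0*(-3) = -16*0*(-3) = 0*(-3) = 0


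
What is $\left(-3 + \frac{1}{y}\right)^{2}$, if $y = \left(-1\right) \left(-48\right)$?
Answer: $\frac{20449}{2304} \approx 8.8754$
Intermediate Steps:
$y = 48$
$\left(-3 + \frac{1}{y}\right)^{2} = \left(-3 + \frac{1}{48}\right)^{2} = \left(- \frac{143}{48}\right)^{2} = \frac{20449}{2304}$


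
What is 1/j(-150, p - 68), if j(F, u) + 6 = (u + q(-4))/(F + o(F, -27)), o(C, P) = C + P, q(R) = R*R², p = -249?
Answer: -109/527 ≈ -0.20683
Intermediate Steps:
q(R) = R³
j(F, u) = -6 + (-64 + u)/(-27 + 2*F) (j(F, u) = -6 + (u + (-4)³)/(F + (F - 27)) = -6 + (u - 64)/(F + (-27 + F)) = -6 + (-64 + u)/(-27 + 2*F))
1/j(-150, p - 68) = 1/((98 + (-249 - 68) - 12*(-150))/(-27 + 2*(-150))) = 1/((98 - 317 + 1800)/(-27 - 300)) = 1/(1581/(-327)) = 1/(-1/327*1581) = 1/(-527/109) = -109/527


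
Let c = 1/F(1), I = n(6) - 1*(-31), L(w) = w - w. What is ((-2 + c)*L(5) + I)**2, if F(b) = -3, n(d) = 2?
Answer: 1089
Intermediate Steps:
L(w) = 0
I = 33 (I = 2 - 1*(-31) = 2 + 31 = 33)
c = -1/3 (c = 1/(-3) = -1/3 ≈ -0.33333)
((-2 + c)*L(5) + I)**2 = ((-2 - 1/3)*0 + 33)**2 = (-7/3*0 + 33)**2 = (0 + 33)**2 = 33**2 = 1089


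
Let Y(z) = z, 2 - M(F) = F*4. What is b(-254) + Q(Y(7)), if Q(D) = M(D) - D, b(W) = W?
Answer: -287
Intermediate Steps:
M(F) = 2 - 4*F (M(F) = 2 - F*4 = 2 - 4*F)
Q(D) = 2 - 5*D (Q(D) = (2 - 4*D) - D = 2 - 5*D)
b(-254) + Q(Y(7)) = -254 + (2 - 5*7) = -254 + (2 - 35) = -254 - 33 = -287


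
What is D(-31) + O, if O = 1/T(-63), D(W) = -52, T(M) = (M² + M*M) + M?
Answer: -409499/7875 ≈ -52.000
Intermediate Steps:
T(M) = M + 2*M² (T(M) = (M² + M²) + M = 2*M² + M = M + 2*M²)
O = 1/7875 (O = 1/(-63*(1 + 2*(-63))) = 1/(-63*(1 - 126)) = 1/(-63*(-125)) = 1/7875 ≈ 0.00012698)
D(-31) + O = -52 + 1/7875 = -409499/7875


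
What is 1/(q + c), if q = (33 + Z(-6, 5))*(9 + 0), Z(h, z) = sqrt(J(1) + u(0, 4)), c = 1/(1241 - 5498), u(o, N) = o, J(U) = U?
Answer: 4257/1302641 ≈ 0.0032680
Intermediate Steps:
c = -1/4257 (c = 1/(-4257) = -1/4257 ≈ -0.00023491)
Z(h, z) = 1 (Z(h, z) = sqrt(1 + 0) = sqrt(1) = 1)
q = 306 (q = (33 + 1)*(9 + 0) = 34*9 = 306)
1/(q + c) = 1/(306 - 1/4257) = 1/(1302641/4257) = 4257/1302641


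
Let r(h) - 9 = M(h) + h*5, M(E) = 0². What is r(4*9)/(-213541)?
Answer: -189/213541 ≈ -0.00088508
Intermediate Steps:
M(E) = 0
r(h) = 9 + 5*h (r(h) = 9 + (0 + h*5) = 9 + (0 + 5*h) = 9 + 5*h)
r(4*9)/(-213541) = (9 + 5*(4*9))/(-213541) = (9 + 5*36)*(-1/213541) = (9 + 180)*(-1/213541) = 189*(-1/213541) = -189/213541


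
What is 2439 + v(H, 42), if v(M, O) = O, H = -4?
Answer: 2481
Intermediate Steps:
2439 + v(H, 42) = 2439 + 42 = 2481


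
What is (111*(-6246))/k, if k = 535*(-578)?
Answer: 346653/154615 ≈ 2.2420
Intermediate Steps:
k = -309230
(111*(-6246))/k = (111*(-6246))/(-309230) = -693306*(-1/309230) = 346653/154615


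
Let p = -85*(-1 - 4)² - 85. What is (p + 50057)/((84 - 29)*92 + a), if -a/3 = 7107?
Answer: -47847/16261 ≈ -2.9424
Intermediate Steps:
a = -21321 (a = -3*7107 = -21321)
p = -2210 (p = -85*(-5)² - 85 = -85*25 - 85 = -2125 - 85 = -2210)
(p + 50057)/((84 - 29)*92 + a) = (-2210 + 50057)/((84 - 29)*92 - 21321) = 47847/(55*92 - 21321) = 47847/(5060 - 21321) = 47847/(-16261) = 47847*(-1/16261) = -47847/16261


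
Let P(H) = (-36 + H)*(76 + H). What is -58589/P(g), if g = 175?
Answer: -58589/34889 ≈ -1.6793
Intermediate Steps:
-58589/P(g) = -58589/(-2736 + 175² + 40*175) = -58589/(-2736 + 30625 + 7000) = -58589/34889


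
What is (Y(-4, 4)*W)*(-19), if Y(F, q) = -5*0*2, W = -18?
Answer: 0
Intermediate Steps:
Y(F, q) = 0 (Y(F, q) = 0*2 = 0)
(Y(-4, 4)*W)*(-19) = (0*(-18))*(-19) = 0*(-19) = 0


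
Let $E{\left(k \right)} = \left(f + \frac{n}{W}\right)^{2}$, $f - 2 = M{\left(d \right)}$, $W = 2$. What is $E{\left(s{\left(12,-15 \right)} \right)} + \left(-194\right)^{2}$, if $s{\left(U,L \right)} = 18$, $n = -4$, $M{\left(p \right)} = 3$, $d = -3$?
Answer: $37645$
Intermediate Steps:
$f = 5$ ($f = 2 + 3 = 5$)
$E{\left(k \right)} = 9$ ($E{\left(k \right)} = \left(5 - \frac{4}{2}\right)^{2} = \left(5 - 2\right)^{2} = 3^{2} = 9$)
$E{\left(s{\left(12,-15 \right)} \right)} + \left(-194\right)^{2} = 9 + \left(-194\right)^{2} = 9 + 37636 = 37645$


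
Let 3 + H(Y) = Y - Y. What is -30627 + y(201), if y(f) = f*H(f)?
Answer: -31230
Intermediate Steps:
H(Y) = -3 (H(Y) = -3 + (Y - Y) = -3 + 0 = -3)
y(f) = -3*f (y(f) = f*(-3) = -3*f)
-30627 + y(201) = -30627 - 3*201 = -30627 - 603 = -31230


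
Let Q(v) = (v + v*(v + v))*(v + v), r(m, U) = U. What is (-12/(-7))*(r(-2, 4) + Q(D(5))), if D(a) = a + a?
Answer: 50448/7 ≈ 7206.9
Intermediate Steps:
D(a) = 2*a
Q(v) = 2*v*(v + 2*v**2) (Q(v) = (v + v*(2*v))*(2*v) = (v + 2*v**2)*(2*v) = 2*v*(v + 2*v**2))
(-12/(-7))*(r(-2, 4) + Q(D(5))) = (-12/(-7))*(4 + (2*5)**2*(2 + 4*(2*5))) = (-12*(-1/7))*(4 + 10**2*(2 + 4*10)) = 12*(4 + 100*(2 + 40))/7 = 12*(4 + 100*42)/7 = 12*(4 + 4200)/7 = (12/7)*4204 = 50448/7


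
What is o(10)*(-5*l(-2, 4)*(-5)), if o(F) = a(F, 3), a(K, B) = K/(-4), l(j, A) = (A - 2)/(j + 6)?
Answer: -125/4 ≈ -31.250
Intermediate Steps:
l(j, A) = (-2 + A)/(6 + j)
a(K, B) = -K/4 (a(K, B) = K*(-1/4) = -K/4)
o(F) = -F/4
o(10)*(-5*l(-2, 4)*(-5)) = (-1/4*10)*(-5*(-2 + 4)/(6 - 2)*(-5)) = -5*(-5*2/4)*(-5)/2 = -5*(-5*1/2)*(-5)/2 = -(-25)*(-5)/4 = -5/2*25/2 = -125/4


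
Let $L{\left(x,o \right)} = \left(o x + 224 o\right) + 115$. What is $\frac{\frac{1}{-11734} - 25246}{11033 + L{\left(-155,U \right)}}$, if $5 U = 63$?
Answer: $- \frac{1481182825}{705060858} \approx -2.1008$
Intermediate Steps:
$U = \frac{63}{5}$ ($U = \frac{1}{5} \cdot 63 = \frac{63}{5} \approx 12.6$)
$L{\left(x,o \right)} = 115 + 224 o + o x$ ($L{\left(x,o \right)} = \left(224 o + o x\right) + 115 = 115 + 224 o + o x$)
$\frac{\frac{1}{-11734} - 25246}{11033 + L{\left(-155,U \right)}} = \frac{\frac{1}{-11734} - 25246}{11033 + \left(115 + 224 \cdot \frac{63}{5} + \frac{63}{5} \left(-155\right)\right)} = \frac{- \frac{1}{11734} - 25246}{11033 + \left(115 + \frac{14112}{5} - 1953\right)} = - \frac{296236565}{11734 \left(11033 + \frac{4922}{5}\right)} = - \frac{296236565}{11734 \cdot \frac{60087}{5}} = \left(- \frac{296236565}{11734}\right) \frac{5}{60087} = - \frac{1481182825}{705060858}$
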